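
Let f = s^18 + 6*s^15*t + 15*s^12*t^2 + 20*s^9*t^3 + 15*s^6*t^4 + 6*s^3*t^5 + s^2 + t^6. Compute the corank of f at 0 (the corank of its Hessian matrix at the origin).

The Hessian at 0 is [[2, 0], [0, 0]] of rank 1; hence corank 1.

1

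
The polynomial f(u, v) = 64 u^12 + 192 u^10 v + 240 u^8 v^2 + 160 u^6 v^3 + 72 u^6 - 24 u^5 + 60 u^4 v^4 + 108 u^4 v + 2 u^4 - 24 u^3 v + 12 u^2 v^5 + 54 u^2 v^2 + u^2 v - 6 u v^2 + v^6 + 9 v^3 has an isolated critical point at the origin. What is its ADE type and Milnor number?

Type D_{7}, Milnor number mu = 7.

The Hessian of f at 0 has rank 0. Corank 2; j^3 = v*(u - 3*v)^2 has shape L^2 M (L != M), so D-series; mu = 7 gives D_7.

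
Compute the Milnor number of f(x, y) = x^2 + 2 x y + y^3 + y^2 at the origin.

2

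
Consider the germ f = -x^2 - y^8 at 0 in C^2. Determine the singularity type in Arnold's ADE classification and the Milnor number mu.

Type A_{7}, Milnor number mu = 7.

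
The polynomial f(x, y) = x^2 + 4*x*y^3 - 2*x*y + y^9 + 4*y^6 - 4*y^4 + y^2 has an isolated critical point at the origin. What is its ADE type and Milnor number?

Type A_8, Milnor number mu = 8.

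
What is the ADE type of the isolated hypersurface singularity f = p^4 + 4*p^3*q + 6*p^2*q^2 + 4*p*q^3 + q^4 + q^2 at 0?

A3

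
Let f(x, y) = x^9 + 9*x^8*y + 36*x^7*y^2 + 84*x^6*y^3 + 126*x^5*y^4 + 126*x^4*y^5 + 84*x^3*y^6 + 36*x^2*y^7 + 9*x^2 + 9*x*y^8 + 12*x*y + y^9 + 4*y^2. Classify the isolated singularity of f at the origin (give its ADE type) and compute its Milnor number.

Type A8, Milnor number mu = 8.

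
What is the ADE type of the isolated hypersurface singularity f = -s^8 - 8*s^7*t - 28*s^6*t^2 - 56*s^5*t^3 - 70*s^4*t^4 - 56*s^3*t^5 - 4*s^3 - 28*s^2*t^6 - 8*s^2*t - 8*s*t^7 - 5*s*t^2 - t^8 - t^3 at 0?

The Hessian of f at 0 is [[0, 0], [0, 0]] with rank 0, so corank 2. A Groebner basis of the Jacobian ideal J(f) in C{s,t} is {-32*s*t + t^7 - 16*t^2, s*t^2 + t^3/2, s^2 + 3*s*t/2 + t^2/2}; counting standard monomials gives mu = 9. Corank 2; j^3 = -(s + t)*(2*s + t)^2 has shape L^2 M (L != M), so D-series; mu = 9 gives D_9.

D_9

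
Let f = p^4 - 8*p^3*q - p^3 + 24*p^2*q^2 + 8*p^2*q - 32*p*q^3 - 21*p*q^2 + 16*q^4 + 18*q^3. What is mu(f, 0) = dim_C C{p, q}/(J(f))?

The Hessian of f at 0 has rank 0. Corank 2; j^3 = -(p - 3*q)^2*(p - 2*q) has shape L^2 M (L != M), so D-series; mu = 5 gives D_5.

5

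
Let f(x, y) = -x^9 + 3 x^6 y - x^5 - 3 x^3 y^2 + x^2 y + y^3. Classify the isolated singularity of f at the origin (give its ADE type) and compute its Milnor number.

Type D_{4}, Milnor number mu = 4.

The Hessian of f at 0 is [[0, 0], [0, 0]] with rank 0, so corank 2. A Groebner basis of the Jacobian ideal J(f) in C{x,y} is {y^3, x^2 + 3*y^2, x*y}; counting standard monomials gives mu = 4. Corank 2; j^3 = y*(x^2 + y^2) splits into three distinct lines over C (the quadratic factor has nonzero discriminant), so D_4.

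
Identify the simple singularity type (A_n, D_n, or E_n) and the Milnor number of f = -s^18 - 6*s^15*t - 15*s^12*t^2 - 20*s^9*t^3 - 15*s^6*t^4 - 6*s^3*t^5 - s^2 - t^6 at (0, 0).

Type A_{5}, Milnor number mu = 5.

The Hessian of f at 0 has rank 1. Corank 1: A-series; mu = 5 gives A_5.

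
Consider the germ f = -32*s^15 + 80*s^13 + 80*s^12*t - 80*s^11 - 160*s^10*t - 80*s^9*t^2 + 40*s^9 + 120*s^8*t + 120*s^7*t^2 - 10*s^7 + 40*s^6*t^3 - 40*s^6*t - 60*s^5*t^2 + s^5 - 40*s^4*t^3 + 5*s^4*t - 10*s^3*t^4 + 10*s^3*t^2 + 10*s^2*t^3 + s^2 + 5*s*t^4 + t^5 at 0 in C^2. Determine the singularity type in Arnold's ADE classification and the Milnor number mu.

The Hessian of f at 0 has rank 1. Corank 1: A-series; mu = 4 gives A_4.

Type A4, Milnor number mu = 4.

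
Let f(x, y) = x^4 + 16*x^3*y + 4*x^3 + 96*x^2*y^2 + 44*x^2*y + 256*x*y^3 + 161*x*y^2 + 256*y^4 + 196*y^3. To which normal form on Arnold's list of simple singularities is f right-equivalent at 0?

D5

The Hessian of f at 0 has rank 0. Corank 2; j^3 = (x + 4*y)*(2*x + 7*y)^2 has shape L^2 M (L != M), so D-series; mu = 5 gives D_5.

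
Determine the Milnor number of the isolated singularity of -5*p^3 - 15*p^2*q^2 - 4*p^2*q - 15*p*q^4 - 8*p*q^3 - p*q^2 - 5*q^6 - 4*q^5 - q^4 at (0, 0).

4

The Hessian of f at 0 is [[0, 0], [0, 0]] with rank 0, so corank 2. A Groebner basis of the Jacobian ideal J(f) in C{p,q} is {q^3, p^2 - q^2, p*q + 2*q^2}; counting standard monomials gives mu = 4. Corank 2; j^3 = -p*(5*p^2 + 4*p*q + q^2) splits into three distinct lines over C (the quadratic factor has nonzero discriminant), so D_4.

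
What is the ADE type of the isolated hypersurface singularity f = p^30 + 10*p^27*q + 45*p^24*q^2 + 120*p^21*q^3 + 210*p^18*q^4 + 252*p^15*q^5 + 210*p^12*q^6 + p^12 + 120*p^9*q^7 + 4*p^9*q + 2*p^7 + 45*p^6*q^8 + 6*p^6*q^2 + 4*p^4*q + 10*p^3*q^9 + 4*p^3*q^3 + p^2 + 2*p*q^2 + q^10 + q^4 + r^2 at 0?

The Hessian of f at 0 is [[2, 0, 0], [0, 0, 0], [0, 0, 2]] with rank 2, so corank 1. A Groebner basis of the Jacobian ideal J(f) in C{p,q,r} is {p^4 - p*q/2 - q^3/2, p^3*q + p/2 + q^2/2, -p^2 + q^4, p^2 + p*q^2, r}; counting standard monomials gives mu = 9. Corank 1: A-series; mu = 9 gives A_9.

A9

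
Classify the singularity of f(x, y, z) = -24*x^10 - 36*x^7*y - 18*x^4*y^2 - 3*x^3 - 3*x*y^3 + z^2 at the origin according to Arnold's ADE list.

E_{7}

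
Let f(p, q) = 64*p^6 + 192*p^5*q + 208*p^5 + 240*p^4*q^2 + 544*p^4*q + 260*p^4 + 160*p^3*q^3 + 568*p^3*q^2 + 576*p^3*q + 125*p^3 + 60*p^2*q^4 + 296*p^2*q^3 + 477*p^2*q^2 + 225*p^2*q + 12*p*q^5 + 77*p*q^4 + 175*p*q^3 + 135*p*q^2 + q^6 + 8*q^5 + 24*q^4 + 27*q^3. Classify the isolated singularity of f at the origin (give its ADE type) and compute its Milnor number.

Type E_{7}, Milnor number mu = 7.

The Hessian of f at 0 is [[0, 0], [0, 0]] with rank 0, so corank 2. A Groebner basis of the Jacobian ideal J(f) in C{p,q} is {-1171875*p^2/41 - 1406250*p*q/41 + q^4 - 125*q^3/41 - 421875*q^2/41, p^3 + 12600*p^2/41 + 15120*p*q/41 + 51*q^3/205 + 4536*q^2/41, p^2*q - 14125*p^2/41 - 16950*p*q/41 - 244*q^3/615 - 5085*q^2/41, 11875*p^2/41 + p*q^2 + 14250*p*q/41 + 388*q^3/615 + 4275*q^2/41}; counting standard monomials gives mu = 7. Corank 2; j^3 = (5*p + 3*q)^3 is a perfect cube, so E-series; the 4-jet and mu = 7 give E_7.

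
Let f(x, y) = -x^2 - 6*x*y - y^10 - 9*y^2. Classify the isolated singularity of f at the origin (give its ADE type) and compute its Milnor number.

The Hessian of f at 0 has rank 1. Corank 1: A-series; mu = 9 gives A_9.

Type A_9, Milnor number mu = 9.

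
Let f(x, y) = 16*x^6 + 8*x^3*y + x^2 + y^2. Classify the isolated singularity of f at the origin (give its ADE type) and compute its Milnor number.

Type A_1, Milnor number mu = 1.

The Hessian of f at 0 has rank 2. Corank 0: nondegenerate Morse point, so A_1.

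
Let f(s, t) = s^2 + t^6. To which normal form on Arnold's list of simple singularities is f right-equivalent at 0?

The Hessian of f at 0 has rank 1. Corank 1: A-series; mu = 5 gives A_5.

A_{5}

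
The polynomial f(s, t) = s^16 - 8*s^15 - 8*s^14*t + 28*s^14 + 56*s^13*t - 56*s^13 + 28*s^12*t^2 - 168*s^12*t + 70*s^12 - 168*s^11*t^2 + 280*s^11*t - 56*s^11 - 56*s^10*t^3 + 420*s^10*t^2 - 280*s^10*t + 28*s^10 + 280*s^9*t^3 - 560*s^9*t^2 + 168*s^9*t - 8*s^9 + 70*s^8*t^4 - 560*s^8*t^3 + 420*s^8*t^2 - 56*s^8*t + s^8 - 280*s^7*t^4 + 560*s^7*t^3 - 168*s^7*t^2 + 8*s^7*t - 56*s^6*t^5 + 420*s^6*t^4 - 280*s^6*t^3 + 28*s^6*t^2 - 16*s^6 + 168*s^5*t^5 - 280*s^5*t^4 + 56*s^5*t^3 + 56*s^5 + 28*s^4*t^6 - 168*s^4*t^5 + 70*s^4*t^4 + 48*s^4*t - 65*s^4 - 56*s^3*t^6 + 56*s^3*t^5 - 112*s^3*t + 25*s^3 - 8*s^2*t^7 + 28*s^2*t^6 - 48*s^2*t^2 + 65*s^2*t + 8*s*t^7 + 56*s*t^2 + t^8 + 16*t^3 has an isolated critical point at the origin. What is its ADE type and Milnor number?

Type D_{9}, Milnor number mu = 9.

The Hessian of f at 0 is [[0, 0], [0, 0]] with rank 0, so corank 2. A Groebner basis of the Jacobian ideal J(f) in C{s,t} is {s^2*t^2 - 5*s*t^2/4 - t^3, -2095777*s^2*t/256 + 3125*s^2/1024 + s*t^3 + 75*s*t^2/8 + 10491385*s*t/1024 + 15*t^3/4 + 2097777*t^2/256, 41924915*s^2*t/1024 - 46875*s^2/4096 - 875*s*t^2/32 - 209799575*s*t/4096 + t^4 - 75*t^3/8 - 41952415*t^2/1024, s^3 + s^2*t - 5*s^2/4 - 9*s*t/4 - t^2}; counting standard monomials gives mu = 9. Corank 2; j^3 = (s + t)*(5*s + 4*t)^2 has shape L^2 M (L != M), so D-series; mu = 9 gives D_9.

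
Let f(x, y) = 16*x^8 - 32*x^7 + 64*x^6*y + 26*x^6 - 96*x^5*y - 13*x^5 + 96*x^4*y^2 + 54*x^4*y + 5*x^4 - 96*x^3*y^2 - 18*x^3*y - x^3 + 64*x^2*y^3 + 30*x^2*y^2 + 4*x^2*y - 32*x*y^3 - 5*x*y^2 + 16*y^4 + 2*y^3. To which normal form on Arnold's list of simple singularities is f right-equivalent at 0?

D_5

The Hessian of f at 0 has rank 0. Corank 2; j^3 = -(x - 2*y)*(x - y)^2 has shape L^2 M (L != M), so D-series; mu = 5 gives D_5.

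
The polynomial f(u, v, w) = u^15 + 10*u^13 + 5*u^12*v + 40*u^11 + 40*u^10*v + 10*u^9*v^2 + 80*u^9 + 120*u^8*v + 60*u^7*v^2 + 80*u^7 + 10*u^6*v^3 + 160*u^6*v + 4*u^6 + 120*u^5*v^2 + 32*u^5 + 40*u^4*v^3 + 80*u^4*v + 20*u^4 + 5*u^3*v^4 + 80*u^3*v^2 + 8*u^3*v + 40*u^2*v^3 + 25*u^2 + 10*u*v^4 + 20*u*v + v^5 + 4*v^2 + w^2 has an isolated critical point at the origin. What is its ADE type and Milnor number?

Type A_{4}, Milnor number mu = 4.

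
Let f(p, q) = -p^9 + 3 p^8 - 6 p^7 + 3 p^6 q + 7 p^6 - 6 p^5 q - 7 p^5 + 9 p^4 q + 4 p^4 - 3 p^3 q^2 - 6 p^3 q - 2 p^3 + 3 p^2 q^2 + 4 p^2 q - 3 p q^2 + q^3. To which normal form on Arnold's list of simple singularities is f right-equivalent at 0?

D_4

The Hessian of f at 0 is [[0, 0], [0, 0]] with rank 0, so corank 2. A Groebner basis of the Jacobian ideal J(f) in C{p,q} is {q^3, p^2 - 3*q^2/2, p*q - 3*q^2/2}; counting standard monomials gives mu = 4. Corank 2; j^3 = -(p - q)*(2*p^2 - 2*p*q + q^2) splits into three distinct lines over C (the quadratic factor has nonzero discriminant), so D_4.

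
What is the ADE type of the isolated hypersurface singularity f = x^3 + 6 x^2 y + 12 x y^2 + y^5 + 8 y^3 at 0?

The Hessian of f at 0 has rank 0. Corank 2; j^3 = (x + 2*y)^3 is a perfect cube, so E-series; the 5-jet and mu = 8 give E_8.

E_8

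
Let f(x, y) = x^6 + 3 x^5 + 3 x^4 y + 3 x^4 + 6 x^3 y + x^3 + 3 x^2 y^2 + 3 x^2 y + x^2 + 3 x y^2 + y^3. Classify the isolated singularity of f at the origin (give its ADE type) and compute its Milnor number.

Type A_{2}, Milnor number mu = 2.

The Hessian of f at 0 is [[2, 0], [0, 0]] with rank 1, so corank 1. A Groebner basis of the Jacobian ideal J(f) in C{x,y} is {y^2, x}; counting standard monomials gives mu = 2. Corank 1: A-series; mu = 2 gives A_2.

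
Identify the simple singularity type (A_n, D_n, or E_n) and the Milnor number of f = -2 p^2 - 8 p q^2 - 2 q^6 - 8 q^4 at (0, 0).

Type A_5, Milnor number mu = 5.

The Hessian of f at 0 has rank 1. Corank 1: A-series; mu = 5 gives A_5.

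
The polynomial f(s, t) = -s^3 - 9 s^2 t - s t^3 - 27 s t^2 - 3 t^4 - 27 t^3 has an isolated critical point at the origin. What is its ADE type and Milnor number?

Type E7, Milnor number mu = 7.

The Hessian of f at 0 has rank 0. Corank 2; j^3 = -(s + 3*t)^3 is a perfect cube, so E-series; the 4-jet and mu = 7 give E_7.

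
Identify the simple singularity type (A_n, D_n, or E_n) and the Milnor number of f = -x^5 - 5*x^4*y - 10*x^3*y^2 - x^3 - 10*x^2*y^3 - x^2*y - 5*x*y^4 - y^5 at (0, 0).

The Hessian of f at 0 has rank 0. Corank 2; j^3 = -x^2*(x + y) has shape L^2 M (L != M), so D-series; mu = 6 gives D_6.

Type D6, Milnor number mu = 6.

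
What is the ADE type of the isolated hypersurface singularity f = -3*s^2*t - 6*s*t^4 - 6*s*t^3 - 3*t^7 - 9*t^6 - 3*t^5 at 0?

D7

The Hessian of f at 0 has rank 0. Corank 2; j^3 = -3*s^2*t has shape L^2 M (L != M), so D-series; mu = 7 gives D_7.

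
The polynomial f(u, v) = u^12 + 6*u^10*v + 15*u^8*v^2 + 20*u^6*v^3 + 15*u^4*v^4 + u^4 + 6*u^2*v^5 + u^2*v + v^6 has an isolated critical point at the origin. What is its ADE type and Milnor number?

The Hessian of f at 0 has rank 0. Corank 2; j^3 = u^2*v has shape L^2 M (L != M), so D-series; mu = 7 gives D_7.

Type D_{7}, Milnor number mu = 7.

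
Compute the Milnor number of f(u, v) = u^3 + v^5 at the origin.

The Hessian of f at 0 has rank 0. Corank 2; j^3 = u^3 is a perfect cube, so E-series; the 5-jet and mu = 8 give E_8.

8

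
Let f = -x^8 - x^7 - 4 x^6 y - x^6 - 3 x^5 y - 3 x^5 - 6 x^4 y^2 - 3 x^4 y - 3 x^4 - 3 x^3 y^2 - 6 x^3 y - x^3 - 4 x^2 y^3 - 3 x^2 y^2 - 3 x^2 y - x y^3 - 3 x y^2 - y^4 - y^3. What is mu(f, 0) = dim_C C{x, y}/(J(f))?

7

The Hessian of f at 0 is [[0, 0], [0, 0]] with rank 0, so corank 2. A Groebner basis of the Jacobian ideal J(f) in C{x,y} is {3*x^2/4 + 3*x*y/2 + y^4 + y^3/4 + 3*y^2/4, x^3 - 3*x^2/2 - 3*x*y + y^3/2 - 3*y^2/2, x^2*y + 5*x^2/4 + 5*x*y/2 - 7*y^3/12 + 5*y^2/4, -3*x^2/4 + x*y^2 - 3*x*y/2 + 3*y^3/4 - 3*y^2/4}; counting standard monomials gives mu = 7. Corank 2; j^3 = -(x + y)^3 is a perfect cube, so E-series; the 4-jet and mu = 7 give E_7.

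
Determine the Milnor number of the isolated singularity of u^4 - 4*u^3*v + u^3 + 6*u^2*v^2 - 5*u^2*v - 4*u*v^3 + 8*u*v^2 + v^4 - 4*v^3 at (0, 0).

5

The Hessian of f at 0 has rank 0. Corank 2; j^3 = (u - 2*v)^2*(u - v) has shape L^2 M (L != M), so D-series; mu = 5 gives D_5.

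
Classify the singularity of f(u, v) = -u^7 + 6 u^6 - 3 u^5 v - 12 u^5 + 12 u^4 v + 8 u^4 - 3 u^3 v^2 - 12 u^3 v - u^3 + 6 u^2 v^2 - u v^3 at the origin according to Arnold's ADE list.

E_7

The Hessian of f at 0 is [[0, 0], [0, 0]] with rank 0, so corank 2. A Groebner basis of the Jacobian ideal J(f) in C{u,v} is {3*u^2/4 + v^4 + v^3/4, u^3, u^2*v - u^2/4 - v^3/12, -u^2 + u*v^2 - v^3/3}; counting standard monomials gives mu = 7. Corank 2; j^3 = -u^3 is a perfect cube, so E-series; the 4-jet and mu = 7 give E_7.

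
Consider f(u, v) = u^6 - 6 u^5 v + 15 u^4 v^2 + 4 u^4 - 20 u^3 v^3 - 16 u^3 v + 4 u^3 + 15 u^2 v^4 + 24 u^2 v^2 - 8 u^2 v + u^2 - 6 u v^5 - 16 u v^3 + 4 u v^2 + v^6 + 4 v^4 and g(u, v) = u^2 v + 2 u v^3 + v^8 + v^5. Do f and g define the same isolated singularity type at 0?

No.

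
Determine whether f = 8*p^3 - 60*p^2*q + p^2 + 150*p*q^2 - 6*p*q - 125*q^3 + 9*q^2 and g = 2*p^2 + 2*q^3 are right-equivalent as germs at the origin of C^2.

Yes.

The Hessian of f at 0 has rank 1. Corank 1: A-series; mu = 2 gives A_2. The Hessian of g at 0 has rank 1. Corank 1: A-series; mu = 2 gives A_2. Both have type A_2, hence right-equivalent.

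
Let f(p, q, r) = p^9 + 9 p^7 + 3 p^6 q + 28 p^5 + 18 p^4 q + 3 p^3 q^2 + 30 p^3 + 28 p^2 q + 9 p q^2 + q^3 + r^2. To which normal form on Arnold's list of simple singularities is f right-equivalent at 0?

The Hessian of f at 0 has rank 1. Corank 2; j^3 = (3*p + q)*(10*p^2 + 6*p*q + q^2) splits into three distinct lines over C (the quadratic factor has nonzero discriminant), so D_4.

D_4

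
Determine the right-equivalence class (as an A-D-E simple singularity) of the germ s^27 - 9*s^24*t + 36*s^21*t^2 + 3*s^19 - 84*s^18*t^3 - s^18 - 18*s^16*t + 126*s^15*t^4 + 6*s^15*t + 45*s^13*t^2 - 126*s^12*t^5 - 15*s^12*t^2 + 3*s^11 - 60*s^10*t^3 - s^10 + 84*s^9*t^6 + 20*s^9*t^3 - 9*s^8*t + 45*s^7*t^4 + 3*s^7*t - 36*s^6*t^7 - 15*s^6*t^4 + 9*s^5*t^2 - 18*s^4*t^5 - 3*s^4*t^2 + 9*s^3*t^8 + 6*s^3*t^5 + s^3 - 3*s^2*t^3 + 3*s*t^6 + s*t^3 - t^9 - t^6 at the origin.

E_{7}

The Hessian of f at 0 is [[0, 0], [0, 0]] with rank 0, so corank 2. A Groebner basis of the Jacobian ideal J(f) in C{s,t} is {s^3, s*t^2, 3*s^2 + t^3}; counting standard monomials gives mu = 7. Corank 2; j^3 = s^3 is a perfect cube, so E-series; the 4-jet and mu = 7 give E_7.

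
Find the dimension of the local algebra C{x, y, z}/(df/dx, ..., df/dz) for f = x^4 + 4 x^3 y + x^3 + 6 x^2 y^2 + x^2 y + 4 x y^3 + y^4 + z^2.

The Hessian of f at 0 has rank 1. Corank 2; j^3 = x^2*(x + y) has shape L^2 M (L != M), so D-series; mu = 5 gives D_5.

5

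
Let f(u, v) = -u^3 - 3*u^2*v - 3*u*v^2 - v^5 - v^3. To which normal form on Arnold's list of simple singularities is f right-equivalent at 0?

E_{8}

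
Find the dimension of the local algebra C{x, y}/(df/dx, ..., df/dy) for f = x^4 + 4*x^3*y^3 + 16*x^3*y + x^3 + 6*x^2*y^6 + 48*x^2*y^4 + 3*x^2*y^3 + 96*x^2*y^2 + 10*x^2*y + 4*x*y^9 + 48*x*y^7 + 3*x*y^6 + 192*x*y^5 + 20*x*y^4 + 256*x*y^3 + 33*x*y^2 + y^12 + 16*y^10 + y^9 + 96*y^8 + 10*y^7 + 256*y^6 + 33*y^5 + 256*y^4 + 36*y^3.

5

The Hessian of f at 0 has rank 0. Corank 2; j^3 = (x + 3*y)^2*(x + 4*y) has shape L^2 M (L != M), so D-series; mu = 5 gives D_5.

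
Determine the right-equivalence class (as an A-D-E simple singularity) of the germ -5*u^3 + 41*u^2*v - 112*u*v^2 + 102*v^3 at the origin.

D_{4}

The Hessian of f at 0 is [[0, 0], [0, 0]] with rank 0, so corank 2. A Groebner basis of the Jacobian ideal J(f) in C{u,v} is {v^3, u^2 + 2*v^2, u*v - v^2}; counting standard monomials gives mu = 4. Corank 2; j^3 = -(u - 3*v)*(5*u^2 - 26*u*v + 34*v^2) splits into three distinct lines over C (the quadratic factor has nonzero discriminant), so D_4.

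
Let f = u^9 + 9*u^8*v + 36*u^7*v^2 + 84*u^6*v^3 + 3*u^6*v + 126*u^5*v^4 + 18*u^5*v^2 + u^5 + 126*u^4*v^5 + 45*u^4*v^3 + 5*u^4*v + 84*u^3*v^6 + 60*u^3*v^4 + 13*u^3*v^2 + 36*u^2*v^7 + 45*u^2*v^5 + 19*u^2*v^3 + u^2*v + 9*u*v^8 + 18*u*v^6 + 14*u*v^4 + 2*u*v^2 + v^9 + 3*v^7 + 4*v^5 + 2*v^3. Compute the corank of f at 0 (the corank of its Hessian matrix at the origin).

The Hessian at 0 is [[0, 0], [0, 0]] of rank 0; hence corank 2.

2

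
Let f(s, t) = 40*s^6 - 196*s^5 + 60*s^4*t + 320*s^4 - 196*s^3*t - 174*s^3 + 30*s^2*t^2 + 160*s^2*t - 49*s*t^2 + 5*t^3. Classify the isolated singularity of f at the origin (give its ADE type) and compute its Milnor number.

The Hessian of f at 0 has rank 0. Corank 2; j^3 = -(3*s - t)*(58*s^2 - 34*s*t + 5*t^2) splits into three distinct lines over C (the quadratic factor has nonzero discriminant), so D_4.

Type D_4, Milnor number mu = 4.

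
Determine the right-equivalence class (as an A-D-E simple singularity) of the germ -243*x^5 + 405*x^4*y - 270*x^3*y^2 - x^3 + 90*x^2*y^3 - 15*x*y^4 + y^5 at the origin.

E8

The Hessian of f at 0 is [[0, 0], [0, 0]] with rank 0, so corank 2. A Groebner basis of the Jacobian ideal J(f) in C{x,y} is {y^5, x*y^3 - y^4/12, x^2}; counting standard monomials gives mu = 8. Corank 2; j^3 = -x^3 is a perfect cube, so E-series; the 5-jet and mu = 8 give E_8.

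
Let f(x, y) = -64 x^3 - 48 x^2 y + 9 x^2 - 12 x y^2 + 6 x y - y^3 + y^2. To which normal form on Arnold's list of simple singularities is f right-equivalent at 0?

The Hessian of f at 0 has rank 1. Corank 1: A-series; mu = 2 gives A_2.

A_2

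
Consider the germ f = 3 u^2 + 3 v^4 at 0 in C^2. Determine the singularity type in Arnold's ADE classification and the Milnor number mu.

Type A3, Milnor number mu = 3.

The Hessian of f at 0 is [[6, 0], [0, 0]] with rank 1, so corank 1. A Groebner basis of the Jacobian ideal J(f) in C{u,v} is {v^3, u}; counting standard monomials gives mu = 3. Corank 1: A-series; mu = 3 gives A_3.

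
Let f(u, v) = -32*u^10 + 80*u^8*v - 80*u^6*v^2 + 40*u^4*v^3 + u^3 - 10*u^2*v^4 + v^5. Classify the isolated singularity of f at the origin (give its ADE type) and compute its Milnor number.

Type E_8, Milnor number mu = 8.

The Hessian of f at 0 has rank 0. Corank 2; j^3 = u^3 is a perfect cube, so E-series; the 5-jet and mu = 8 give E_8.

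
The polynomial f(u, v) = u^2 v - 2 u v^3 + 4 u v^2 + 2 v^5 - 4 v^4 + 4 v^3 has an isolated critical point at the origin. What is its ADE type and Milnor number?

Type D_6, Milnor number mu = 6.

The Hessian of f at 0 is [[0, 0], [0, 0]] with rank 0, so corank 2. A Groebner basis of the Jacobian ideal J(f) in C{u,v} is {u^3 + 3*u^2 + 20*u*v + 28*v^2, u^2*v - u^2 - 8*u*v - 12*v^2, u^2/4 + u*v^2 + 3*u*v + 5*v^2, -u*v + v^3 - 2*v^2}; counting standard monomials gives mu = 6. Corank 2; j^3 = v*(u + 2*v)^2 has shape L^2 M (L != M), so D-series; mu = 6 gives D_6.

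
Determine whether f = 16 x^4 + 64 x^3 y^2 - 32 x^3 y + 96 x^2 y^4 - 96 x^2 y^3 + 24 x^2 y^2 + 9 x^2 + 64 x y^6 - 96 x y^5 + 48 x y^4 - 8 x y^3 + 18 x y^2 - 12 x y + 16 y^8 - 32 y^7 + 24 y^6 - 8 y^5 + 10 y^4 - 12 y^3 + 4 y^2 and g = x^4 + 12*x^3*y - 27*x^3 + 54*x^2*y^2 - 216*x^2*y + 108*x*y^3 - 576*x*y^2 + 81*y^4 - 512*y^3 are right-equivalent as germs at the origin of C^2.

No.

The Hessian of f at 0 is [[18, -12], [-12, 8]] with rank 1, so corank 1. A Groebner basis of the Jacobian ideal J(f) in C{x,y} is {x^2 + 4*x/9 - 8*y/27, x*y + 2*x/3 - 4*y/9, x + y^2 - 2*y/3}; counting standard monomials gives mu = 3. Corank 1: A-series; mu = 3 gives A_3. The Hessian of g at 0 is [[0, 0], [0, 0]] with rank 0, so corank 2. A Groebner basis of the Jacobian ideal J(g) in C{x,y} is {y^4, x*y^2 + 25*y^3/9, x^2 + 16*x*y/3 + 64*y^2/9}; counting standard monomials gives mu = 6. Corank 2; j^3 = -(3*x + 8*y)^3 is a perfect cube, so E-series; the 4-jet and mu = 6 give E_6. f is A_3 but g is E_6, hence not right-equivalent.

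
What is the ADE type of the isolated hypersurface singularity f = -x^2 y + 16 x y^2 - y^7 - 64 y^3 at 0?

D_8

The Hessian of f at 0 has rank 0. Corank 2; j^3 = -y*(x - 8*y)^2 has shape L^2 M (L != M), so D-series; mu = 8 gives D_8.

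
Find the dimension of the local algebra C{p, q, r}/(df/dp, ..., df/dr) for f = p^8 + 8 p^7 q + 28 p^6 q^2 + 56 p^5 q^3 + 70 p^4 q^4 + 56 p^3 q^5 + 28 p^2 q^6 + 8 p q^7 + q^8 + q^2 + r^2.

The Hessian of f at 0 has rank 2. Corank 1: A-series; mu = 7 gives A_7.

7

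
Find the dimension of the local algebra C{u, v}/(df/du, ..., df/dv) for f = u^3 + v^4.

6

The Hessian of f at 0 has rank 0. Corank 2; j^3 = u^3 is a perfect cube, so E-series; the 4-jet and mu = 6 give E_6.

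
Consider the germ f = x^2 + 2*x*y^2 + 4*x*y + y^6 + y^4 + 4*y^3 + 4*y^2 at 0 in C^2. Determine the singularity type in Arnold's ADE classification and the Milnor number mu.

The Hessian of f at 0 has rank 1. Corank 1: A-series; mu = 5 gives A_5.

Type A5, Milnor number mu = 5.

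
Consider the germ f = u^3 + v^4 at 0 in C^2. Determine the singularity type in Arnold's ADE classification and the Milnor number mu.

Type E6, Milnor number mu = 6.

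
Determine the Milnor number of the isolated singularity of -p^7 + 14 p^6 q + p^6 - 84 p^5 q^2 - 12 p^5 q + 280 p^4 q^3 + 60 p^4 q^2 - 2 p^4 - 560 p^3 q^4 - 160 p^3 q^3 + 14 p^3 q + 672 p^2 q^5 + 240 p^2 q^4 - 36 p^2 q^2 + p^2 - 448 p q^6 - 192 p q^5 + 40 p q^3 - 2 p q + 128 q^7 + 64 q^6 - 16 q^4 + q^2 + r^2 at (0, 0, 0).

6

The Hessian of f at 0 is [[2, -2, 0], [-2, 2, 0], [0, 0, 2]] with rank 2, so corank 1. A Groebner basis of the Jacobian ideal J(f) in C{p,q,r} is {p*q + q^4 - q^2, p*q^2 - p/3 - 4*q^3/3 + q/3, p^2 - 2*p*q + q^2, r}; counting standard monomials gives mu = 6. Corank 1: A-series; mu = 6 gives A_6.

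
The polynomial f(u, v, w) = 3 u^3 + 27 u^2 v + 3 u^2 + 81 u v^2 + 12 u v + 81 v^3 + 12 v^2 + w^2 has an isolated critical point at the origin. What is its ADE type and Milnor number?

The Hessian of f at 0 has rank 2. Corank 1: A-series; mu = 2 gives A_2.

Type A2, Milnor number mu = 2.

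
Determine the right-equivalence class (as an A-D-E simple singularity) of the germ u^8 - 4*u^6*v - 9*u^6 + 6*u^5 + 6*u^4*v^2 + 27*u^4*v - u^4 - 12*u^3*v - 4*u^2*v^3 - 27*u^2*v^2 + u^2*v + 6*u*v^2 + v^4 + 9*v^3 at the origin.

The Hessian of f at 0 has rank 0. Corank 2; j^3 = v*(u + 3*v)^2 has shape L^2 M (L != M), so D-series; mu = 5 gives D_5.

D5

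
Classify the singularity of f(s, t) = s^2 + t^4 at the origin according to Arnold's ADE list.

The Hessian of f at 0 has rank 1. Corank 1: A-series; mu = 3 gives A_3.

A3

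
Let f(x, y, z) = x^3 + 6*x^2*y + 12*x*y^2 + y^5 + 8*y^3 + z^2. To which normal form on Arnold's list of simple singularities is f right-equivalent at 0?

E_{8}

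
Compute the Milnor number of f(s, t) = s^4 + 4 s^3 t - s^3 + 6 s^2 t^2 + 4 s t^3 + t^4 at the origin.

The Hessian of f at 0 has rank 0. Corank 2; j^3 = -s^3 is a perfect cube, so E-series; the 4-jet and mu = 6 give E_6.

6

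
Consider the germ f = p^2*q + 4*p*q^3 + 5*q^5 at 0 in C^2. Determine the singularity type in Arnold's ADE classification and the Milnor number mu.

The Hessian of f at 0 is [[0, 0], [0, 0]] with rank 0, so corank 2. A Groebner basis of the Jacobian ideal J(f) in C{p,q} is {p^3, p^2*q, -2*p^2 + p*q^2, p*q/2 + q^3}; counting standard monomials gives mu = 6. Corank 2; j^3 = p^2*q has shape L^2 M (L != M), so D-series; mu = 6 gives D_6.

Type D_{6}, Milnor number mu = 6.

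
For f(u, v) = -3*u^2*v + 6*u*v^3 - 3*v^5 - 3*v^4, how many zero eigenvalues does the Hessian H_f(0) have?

2

Hessian at 0 has rank 0.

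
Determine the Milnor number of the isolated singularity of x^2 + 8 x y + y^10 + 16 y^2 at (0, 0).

The Hessian of f at 0 has rank 1. Corank 1: A-series; mu = 9 gives A_9.

9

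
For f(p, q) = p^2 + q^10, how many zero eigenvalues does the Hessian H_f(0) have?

Hessian at 0 has rank 1.

1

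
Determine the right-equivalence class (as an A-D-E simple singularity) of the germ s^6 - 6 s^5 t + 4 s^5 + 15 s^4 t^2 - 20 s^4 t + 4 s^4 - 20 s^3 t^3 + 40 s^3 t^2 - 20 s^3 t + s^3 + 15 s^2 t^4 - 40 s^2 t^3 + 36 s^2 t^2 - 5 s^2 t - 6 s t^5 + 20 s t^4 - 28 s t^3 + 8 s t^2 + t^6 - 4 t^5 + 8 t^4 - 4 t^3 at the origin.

The Hessian of f at 0 has rank 0. Corank 2; j^3 = (s - 2*t)^2*(s - t) has shape L^2 M (L != M), so D-series; mu = 7 gives D_7.

D_7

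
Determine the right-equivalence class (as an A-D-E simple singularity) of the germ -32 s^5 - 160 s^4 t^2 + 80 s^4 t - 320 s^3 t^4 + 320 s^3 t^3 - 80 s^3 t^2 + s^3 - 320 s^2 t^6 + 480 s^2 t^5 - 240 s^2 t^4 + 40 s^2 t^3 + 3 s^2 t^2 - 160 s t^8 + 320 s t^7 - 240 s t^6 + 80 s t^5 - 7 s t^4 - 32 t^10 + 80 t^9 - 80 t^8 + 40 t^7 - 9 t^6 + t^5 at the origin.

E_{8}

The Hessian of f at 0 has rank 0. Corank 2; j^3 = s^3 is a perfect cube, so E-series; the 5-jet and mu = 8 give E_8.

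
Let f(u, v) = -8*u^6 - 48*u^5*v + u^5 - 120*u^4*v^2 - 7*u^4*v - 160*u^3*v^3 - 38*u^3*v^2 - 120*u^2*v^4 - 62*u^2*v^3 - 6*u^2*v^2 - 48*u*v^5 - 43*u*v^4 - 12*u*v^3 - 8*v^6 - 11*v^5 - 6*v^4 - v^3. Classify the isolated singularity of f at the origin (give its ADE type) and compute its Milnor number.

Type E_{8}, Milnor number mu = 8.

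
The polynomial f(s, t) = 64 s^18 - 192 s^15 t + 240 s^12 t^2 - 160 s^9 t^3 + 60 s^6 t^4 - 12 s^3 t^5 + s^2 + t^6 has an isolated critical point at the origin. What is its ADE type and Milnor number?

Type A_5, Milnor number mu = 5.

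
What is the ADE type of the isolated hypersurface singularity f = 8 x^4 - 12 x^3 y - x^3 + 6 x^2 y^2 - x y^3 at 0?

E7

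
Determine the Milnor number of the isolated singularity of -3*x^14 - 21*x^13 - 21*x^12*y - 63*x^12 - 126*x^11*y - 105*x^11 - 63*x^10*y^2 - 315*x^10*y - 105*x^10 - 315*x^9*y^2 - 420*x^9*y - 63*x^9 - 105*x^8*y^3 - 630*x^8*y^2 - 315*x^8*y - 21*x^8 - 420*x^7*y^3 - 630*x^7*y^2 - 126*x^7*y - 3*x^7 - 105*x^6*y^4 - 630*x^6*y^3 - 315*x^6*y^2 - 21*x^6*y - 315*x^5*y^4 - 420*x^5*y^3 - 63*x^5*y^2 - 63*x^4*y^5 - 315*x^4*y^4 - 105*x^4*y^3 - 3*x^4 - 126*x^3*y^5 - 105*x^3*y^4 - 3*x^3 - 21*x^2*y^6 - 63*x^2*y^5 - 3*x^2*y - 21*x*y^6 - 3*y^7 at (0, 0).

The Hessian of f at 0 has rank 0. Corank 2; j^3 = -3*x^2*(x + y) has shape L^2 M (L != M), so D-series; mu = 8 gives D_8.

8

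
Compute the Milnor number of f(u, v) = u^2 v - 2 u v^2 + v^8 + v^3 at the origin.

The Hessian of f at 0 is [[0, 0], [0, 0]] with rank 0, so corank 2. A Groebner basis of the Jacobian ideal J(f) in C{u,v} is {u^2/8 + v^7 - v^2/8, u^3 - v^3, u*v - v^2}; counting standard monomials gives mu = 9. Corank 2; j^3 = v*(u - v)^2 has shape L^2 M (L != M), so D-series; mu = 9 gives D_9.

9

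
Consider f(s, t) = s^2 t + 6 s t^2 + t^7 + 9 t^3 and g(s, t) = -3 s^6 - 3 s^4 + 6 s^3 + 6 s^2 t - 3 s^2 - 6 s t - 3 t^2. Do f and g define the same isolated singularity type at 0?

No.

The Hessian of f at 0 has rank 0. Corank 2; j^3 = t*(s + 3*t)^2 has shape L^2 M (L != M), so D-series; mu = 8 gives D_8. The Hessian of g at 0 has rank 1. Corank 1: A-series; mu = 5 gives A_5. f is D_8 but g is A_5, hence not right-equivalent.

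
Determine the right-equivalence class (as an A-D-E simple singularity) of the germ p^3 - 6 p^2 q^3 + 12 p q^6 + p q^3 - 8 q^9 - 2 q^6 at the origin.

E_7

The Hessian of f at 0 has rank 0. Corank 2; j^3 = p^3 is a perfect cube, so E-series; the 4-jet and mu = 7 give E_7.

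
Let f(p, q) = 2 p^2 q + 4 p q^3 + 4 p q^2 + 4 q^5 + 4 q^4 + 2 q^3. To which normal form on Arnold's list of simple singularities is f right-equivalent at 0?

The Hessian of f at 0 has rank 0. Corank 2; j^3 = 2*q*(p + q)^2 has shape L^2 M (L != M), so D-series; mu = 6 gives D_6.

D6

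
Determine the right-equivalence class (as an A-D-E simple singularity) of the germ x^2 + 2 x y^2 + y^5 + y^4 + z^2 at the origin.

A_4

The Hessian of f at 0 is [[2, 0, 0], [0, 0, 0], [0, 0, 2]] with rank 2, so corank 1. A Groebner basis of the Jacobian ideal J(f) in C{x,y,z} is {x^2, x + y^2, z}; counting standard monomials gives mu = 4. Corank 1: A-series; mu = 4 gives A_4.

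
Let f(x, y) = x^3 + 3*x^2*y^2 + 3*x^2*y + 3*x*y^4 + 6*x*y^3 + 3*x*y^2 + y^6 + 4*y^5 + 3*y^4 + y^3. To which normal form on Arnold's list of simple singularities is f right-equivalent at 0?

E_8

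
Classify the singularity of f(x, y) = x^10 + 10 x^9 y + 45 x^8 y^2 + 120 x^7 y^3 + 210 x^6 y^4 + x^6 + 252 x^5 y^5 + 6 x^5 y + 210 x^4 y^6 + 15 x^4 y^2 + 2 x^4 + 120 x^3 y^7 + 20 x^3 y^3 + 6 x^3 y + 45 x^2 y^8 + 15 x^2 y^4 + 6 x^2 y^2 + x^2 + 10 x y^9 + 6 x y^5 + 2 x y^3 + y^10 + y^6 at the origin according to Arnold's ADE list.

A_{9}

The Hessian of f at 0 has rank 1. Corank 1: A-series; mu = 9 gives A_9.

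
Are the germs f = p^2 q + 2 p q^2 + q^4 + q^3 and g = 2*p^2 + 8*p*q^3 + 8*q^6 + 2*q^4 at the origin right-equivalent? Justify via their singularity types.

No.

The Hessian of f at 0 has rank 0. Corank 2; j^3 = q*(p + q)^2 has shape L^2 M (L != M), so D-series; mu = 5 gives D_5. The Hessian of g at 0 has rank 1. Corank 1: A-series; mu = 3 gives A_3. f is D_5 but g is A_3, hence not right-equivalent.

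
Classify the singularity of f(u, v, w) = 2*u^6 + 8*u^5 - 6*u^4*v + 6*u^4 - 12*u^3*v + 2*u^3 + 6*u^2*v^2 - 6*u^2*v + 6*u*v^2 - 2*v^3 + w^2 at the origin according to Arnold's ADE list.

The Hessian of f at 0 is [[0, 0, 0], [0, 0, 0], [0, 0, 2]] with rank 1, so corank 2. A Groebner basis of the Jacobian ideal J(f) in C{u,v,w} is {3*u^2/8 + u*v^3 + 3*u*v^2/4 - 3*u*v/4 - 3*v^3/4 + 3*v^2/8, u^2/2 + u*v^2 - u*v + v^4 - v^3 + v^2/2, u^3 + 3*u^2/4 - 3*u*v^2/2 - 3*u*v/2 + v^3/2 + 3*v^2/4, u^2*v + u^2/4 - 3*u*v^2/2 - u*v/2 + v^3/2 + v^2/4, w}; counting standard monomials gives mu = 8. Corank 2; j^3 = 2*(u - v)^3 is a perfect cube, so E-series; the 5-jet and mu = 8 give E_8.

E_8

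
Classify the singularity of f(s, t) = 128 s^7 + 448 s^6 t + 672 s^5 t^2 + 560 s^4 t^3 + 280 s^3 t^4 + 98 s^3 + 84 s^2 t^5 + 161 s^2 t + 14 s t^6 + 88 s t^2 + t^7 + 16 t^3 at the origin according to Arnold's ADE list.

D_8

The Hessian of f at 0 has rank 0. Corank 2; j^3 = (2*s + t)*(7*s + 4*t)^2 has shape L^2 M (L != M), so D-series; mu = 8 gives D_8.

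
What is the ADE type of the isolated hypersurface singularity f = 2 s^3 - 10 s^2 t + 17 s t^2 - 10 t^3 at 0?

The Hessian of f at 0 is [[0, 0], [0, 0]] with rank 0, so corank 2. A Groebner basis of the Jacobian ideal J(f) in C{s,t} is {t^3, s^2 - 11*t^2/2, s*t - 5*t^2/2}; counting standard monomials gives mu = 4. Corank 2; j^3 = (s - 2*t)*(2*s^2 - 6*s*t + 5*t^2) splits into three distinct lines over C (the quadratic factor has nonzero discriminant), so D_4.

D_{4}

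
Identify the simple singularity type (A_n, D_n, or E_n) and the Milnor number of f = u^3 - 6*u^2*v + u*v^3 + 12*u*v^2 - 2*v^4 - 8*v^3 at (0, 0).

The Hessian of f at 0 is [[0, 0], [0, 0]] with rank 0, so corank 2. A Groebner basis of the Jacobian ideal J(f) in C{u,v} is {u^3 - 6*u^2*v - 48*u^2 + 192*u*v - 192*v^2, 6*u^2 + u*v^2 - 24*u*v + 24*v^2, 3*u^2 - 12*u*v + v^3 + 12*v^2}; counting standard monomials gives mu = 7. Corank 2; j^3 = (u - 2*v)^3 is a perfect cube, so E-series; the 4-jet and mu = 7 give E_7.

Type E_{7}, Milnor number mu = 7.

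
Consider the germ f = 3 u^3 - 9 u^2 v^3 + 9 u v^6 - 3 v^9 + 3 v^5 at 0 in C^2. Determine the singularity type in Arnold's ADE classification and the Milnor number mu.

The Hessian of f at 0 has rank 0. Corank 2; j^3 = 3*u^3 is a perfect cube, so E-series; the 5-jet and mu = 8 give E_8.

Type E_{8}, Milnor number mu = 8.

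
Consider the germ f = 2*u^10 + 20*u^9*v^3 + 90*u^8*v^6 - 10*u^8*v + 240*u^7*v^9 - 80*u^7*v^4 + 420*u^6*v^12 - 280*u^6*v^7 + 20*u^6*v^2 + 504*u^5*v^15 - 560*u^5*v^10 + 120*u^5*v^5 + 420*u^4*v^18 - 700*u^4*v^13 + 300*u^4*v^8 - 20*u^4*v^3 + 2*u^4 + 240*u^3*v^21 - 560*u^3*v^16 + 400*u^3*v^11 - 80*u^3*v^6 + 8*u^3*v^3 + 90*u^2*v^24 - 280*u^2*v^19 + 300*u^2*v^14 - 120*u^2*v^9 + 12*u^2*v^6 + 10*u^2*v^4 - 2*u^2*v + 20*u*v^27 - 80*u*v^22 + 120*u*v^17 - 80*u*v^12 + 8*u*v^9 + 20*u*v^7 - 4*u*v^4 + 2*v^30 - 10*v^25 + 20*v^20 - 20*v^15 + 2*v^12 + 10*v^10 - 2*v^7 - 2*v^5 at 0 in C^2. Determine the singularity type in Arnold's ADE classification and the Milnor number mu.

The Hessian of f at 0 has rank 0. Corank 2; j^3 = -2*u^2*v has shape L^2 M (L != M), so D-series; mu = 6 gives D_6.

Type D6, Milnor number mu = 6.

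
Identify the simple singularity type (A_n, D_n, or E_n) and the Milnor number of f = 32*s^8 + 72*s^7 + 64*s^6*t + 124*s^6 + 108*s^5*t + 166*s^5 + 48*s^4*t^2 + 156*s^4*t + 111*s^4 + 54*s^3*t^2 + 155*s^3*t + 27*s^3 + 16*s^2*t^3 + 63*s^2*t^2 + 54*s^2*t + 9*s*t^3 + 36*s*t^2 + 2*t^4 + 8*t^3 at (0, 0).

The Hessian of f at 0 is [[0, 0], [0, 0]] with rank 0, so corank 2. A Groebner basis of the Jacobian ideal J(f) in C{s,t} is {-19683*s^2/6551 - 26244*s*t/6551 + t^4 - 27*t^3/6551 - 8748*t^2/6551, s^3 + 15282*s^2/6551 + 20376*s*t/6551 + 1962*t^3/6551 + 6792*t^2/6551, s^2*t - 15309*s^2/6551 - 20412*s*t/6551 - 26393*t^3/58959 - 6804*t^2/6551, 11502*s^2/6551 + s*t^2 + 15336*s*t/6551 + 39448*t^3/58959 + 5112*t^2/6551}; counting standard monomials gives mu = 7. Corank 2; j^3 = (3*s + 2*t)^3 is a perfect cube, so E-series; the 4-jet and mu = 7 give E_7.

Type E_7, Milnor number mu = 7.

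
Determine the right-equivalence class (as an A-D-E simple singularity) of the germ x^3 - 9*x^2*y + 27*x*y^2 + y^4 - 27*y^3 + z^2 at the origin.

E_6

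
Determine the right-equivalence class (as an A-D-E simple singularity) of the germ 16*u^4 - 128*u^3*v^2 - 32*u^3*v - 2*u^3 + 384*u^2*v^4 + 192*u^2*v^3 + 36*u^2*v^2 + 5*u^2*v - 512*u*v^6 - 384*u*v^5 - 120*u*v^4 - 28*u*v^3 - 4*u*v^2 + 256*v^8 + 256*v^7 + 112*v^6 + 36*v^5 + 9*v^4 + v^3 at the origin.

The Hessian of f at 0 has rank 0. Corank 2; j^3 = -(u - v)^2*(2*u - v) has shape L^2 M (L != M), so D-series; mu = 5 gives D_5.

D5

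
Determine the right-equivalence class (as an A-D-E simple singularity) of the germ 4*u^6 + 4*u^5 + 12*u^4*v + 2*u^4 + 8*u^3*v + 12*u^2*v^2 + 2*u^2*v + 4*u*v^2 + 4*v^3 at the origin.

The Hessian of f at 0 has rank 0. Corank 2; j^3 = 2*v*(u^2 + 2*u*v + 2*v^2) splits into three distinct lines over C (the quadratic factor has nonzero discriminant), so D_4.

D_4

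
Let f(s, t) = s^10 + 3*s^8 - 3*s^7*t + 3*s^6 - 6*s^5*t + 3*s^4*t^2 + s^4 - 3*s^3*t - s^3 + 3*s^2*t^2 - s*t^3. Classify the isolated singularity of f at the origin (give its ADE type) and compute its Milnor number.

Type E_7, Milnor number mu = 7.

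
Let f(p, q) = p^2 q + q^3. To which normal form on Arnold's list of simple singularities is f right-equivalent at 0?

D_{4}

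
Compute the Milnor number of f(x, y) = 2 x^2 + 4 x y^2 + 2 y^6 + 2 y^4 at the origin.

The Hessian of f at 0 is [[4, 0], [0, 0]] with rank 1, so corank 1. A Groebner basis of the Jacobian ideal J(f) in C{x,y} is {x^3, x^2*y, x + y^2}; counting standard monomials gives mu = 5. Corank 1: A-series; mu = 5 gives A_5.

5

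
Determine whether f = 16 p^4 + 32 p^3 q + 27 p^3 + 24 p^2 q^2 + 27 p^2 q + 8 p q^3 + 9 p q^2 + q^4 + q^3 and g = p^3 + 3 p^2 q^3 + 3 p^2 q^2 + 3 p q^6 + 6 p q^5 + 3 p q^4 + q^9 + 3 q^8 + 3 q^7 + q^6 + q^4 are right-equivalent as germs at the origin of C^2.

Yes.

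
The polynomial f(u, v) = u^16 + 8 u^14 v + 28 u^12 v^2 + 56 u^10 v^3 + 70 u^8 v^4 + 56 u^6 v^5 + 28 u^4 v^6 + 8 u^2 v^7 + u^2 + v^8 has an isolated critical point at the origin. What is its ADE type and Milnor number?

Type A_{7}, Milnor number mu = 7.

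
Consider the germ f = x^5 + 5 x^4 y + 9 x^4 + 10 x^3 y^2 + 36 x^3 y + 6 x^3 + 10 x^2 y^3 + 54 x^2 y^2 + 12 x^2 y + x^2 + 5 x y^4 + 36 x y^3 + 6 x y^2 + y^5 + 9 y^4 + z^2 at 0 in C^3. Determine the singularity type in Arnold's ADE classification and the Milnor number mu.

Type A_{4}, Milnor number mu = 4.

The Hessian of f at 0 is [[2, 0, 0], [0, 0, 0], [0, 0, 2]] with rank 2, so corank 1. A Groebner basis of the Jacobian ideal J(f) in C{x,y,z} is {-x/18 + y^3 - y^2/6, x^2, x*y + x/6 + y^2/2, z}; counting standard monomials gives mu = 4. Corank 1: A-series; mu = 4 gives A_4.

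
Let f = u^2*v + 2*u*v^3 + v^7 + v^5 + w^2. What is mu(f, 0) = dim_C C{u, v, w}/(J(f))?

8

The Hessian of f at 0 has rank 1. Corank 2; j^3 = u^2*v has shape L^2 M (L != M), so D-series; mu = 8 gives D_8.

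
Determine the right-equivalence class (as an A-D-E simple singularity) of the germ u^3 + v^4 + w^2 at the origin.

E_{6}

The Hessian of f at 0 is [[0, 0, 0], [0, 0, 0], [0, 0, 2]] with rank 1, so corank 2. A Groebner basis of the Jacobian ideal J(f) in C{u,v,w} is {v^3, u^2, w}; counting standard monomials gives mu = 6. Corank 2; j^3 = u^3 is a perfect cube, so E-series; the 4-jet and mu = 6 give E_6.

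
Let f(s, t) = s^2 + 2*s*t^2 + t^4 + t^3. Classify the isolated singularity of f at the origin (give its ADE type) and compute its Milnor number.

Type A_{2}, Milnor number mu = 2.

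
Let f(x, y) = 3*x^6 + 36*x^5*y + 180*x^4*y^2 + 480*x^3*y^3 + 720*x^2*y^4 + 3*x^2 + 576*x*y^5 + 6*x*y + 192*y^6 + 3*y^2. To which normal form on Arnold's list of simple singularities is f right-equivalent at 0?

A_5

The Hessian of f at 0 is [[6, 6], [6, 6]] with rank 1, so corank 1. A Groebner basis of the Jacobian ideal J(f) in C{x,y} is {y^5, x + y}; counting standard monomials gives mu = 5. Corank 1: A-series; mu = 5 gives A_5.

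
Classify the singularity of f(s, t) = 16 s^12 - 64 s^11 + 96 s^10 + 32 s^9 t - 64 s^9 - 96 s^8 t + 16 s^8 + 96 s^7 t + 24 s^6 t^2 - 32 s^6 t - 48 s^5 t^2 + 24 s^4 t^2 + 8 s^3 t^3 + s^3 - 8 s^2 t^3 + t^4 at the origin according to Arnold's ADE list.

E_{6}

The Hessian of f at 0 has rank 0. Corank 2; j^3 = s^3 is a perfect cube, so E-series; the 4-jet and mu = 6 give E_6.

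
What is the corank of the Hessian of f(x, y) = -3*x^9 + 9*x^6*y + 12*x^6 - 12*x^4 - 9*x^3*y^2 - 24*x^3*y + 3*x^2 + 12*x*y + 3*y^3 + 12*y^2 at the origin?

1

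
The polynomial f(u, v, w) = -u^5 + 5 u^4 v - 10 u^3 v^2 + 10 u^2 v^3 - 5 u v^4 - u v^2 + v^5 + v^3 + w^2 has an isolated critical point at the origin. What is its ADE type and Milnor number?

Type D_6, Milnor number mu = 6.

The Hessian of f at 0 has rank 1. Corank 2; j^3 = -v^2*(u - v) has shape L^2 M (L != M), so D-series; mu = 6 gives D_6.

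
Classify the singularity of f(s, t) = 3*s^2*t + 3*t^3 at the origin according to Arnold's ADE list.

The Hessian of f at 0 has rank 0. Corank 2; j^3 = 3*t*(s^2 + t^2) splits into three distinct lines over C (the quadratic factor has nonzero discriminant), so D_4.

D4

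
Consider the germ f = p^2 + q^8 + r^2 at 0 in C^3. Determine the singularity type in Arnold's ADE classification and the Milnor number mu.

Type A_7, Milnor number mu = 7.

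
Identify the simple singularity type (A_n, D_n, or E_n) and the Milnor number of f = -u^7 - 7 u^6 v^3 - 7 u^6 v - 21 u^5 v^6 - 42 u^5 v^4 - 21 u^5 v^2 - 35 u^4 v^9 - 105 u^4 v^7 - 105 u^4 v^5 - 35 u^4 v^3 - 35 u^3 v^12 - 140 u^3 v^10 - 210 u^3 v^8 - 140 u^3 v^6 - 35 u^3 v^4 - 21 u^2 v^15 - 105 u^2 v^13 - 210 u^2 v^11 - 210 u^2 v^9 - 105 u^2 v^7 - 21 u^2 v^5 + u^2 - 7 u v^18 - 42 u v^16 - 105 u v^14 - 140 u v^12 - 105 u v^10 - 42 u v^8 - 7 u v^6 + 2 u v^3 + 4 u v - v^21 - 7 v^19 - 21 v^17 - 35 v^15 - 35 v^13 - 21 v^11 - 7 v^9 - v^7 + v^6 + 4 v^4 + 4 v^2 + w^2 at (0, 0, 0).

Type A6, Milnor number mu = 6.

The Hessian of f at 0 has rank 2. Corank 1: A-series; mu = 6 gives A_6.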